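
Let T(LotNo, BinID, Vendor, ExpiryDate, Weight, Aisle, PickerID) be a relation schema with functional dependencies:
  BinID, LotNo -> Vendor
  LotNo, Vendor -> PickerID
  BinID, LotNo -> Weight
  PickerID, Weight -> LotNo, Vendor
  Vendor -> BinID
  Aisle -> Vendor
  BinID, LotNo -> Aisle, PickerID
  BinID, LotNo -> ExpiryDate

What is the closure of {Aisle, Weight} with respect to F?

Start with {Aisle, Weight}.
Aisle -> Vendor applies; add {Vendor} → now {Aisle, Vendor, Weight}.
Vendor -> BinID applies; add {BinID} → now {Aisle, BinID, Vendor, Weight}.
No further FD applies.

{Aisle, BinID, Vendor, Weight}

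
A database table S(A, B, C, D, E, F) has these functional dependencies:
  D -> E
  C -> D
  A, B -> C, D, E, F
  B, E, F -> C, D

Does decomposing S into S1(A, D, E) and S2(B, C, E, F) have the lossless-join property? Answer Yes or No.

No

S1 ∩ S2 = {E}; its closure under F is {E}.
Neither S1 nor S2 is contained in that closure, so the decomposition is lossy.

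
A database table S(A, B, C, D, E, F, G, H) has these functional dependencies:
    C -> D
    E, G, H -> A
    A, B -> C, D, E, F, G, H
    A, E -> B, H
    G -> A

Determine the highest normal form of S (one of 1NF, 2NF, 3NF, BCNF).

2NF

Candidate keys: {A, B}, {A, E}, {B, G}, {E, G}. Prime attributes: {A, B, E, G}.
C -> D: {C}⁺ = {C, D}, which is not all of the attributes, so the left side is not a superkey — BCNF is violated.
Because {D} is non-prime and the left side of C -> D is not a superkey, the relation is not in 3NF.
Checking every proper subset of each key, none determines a non-prime attribute — 2NF is satisfied.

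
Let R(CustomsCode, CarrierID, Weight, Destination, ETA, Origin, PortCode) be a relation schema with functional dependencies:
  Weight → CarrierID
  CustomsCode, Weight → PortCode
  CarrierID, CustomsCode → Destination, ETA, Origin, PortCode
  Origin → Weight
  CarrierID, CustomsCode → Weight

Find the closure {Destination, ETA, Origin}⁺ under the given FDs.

{CarrierID, Destination, ETA, Origin, Weight}

Start with {Destination, ETA, Origin}.
Origin → Weight applies; add {Weight} → now {Destination, ETA, Origin, Weight}.
Weight → CarrierID applies; add {CarrierID} → now {CarrierID, Destination, ETA, Origin, Weight}.
No further FD applies.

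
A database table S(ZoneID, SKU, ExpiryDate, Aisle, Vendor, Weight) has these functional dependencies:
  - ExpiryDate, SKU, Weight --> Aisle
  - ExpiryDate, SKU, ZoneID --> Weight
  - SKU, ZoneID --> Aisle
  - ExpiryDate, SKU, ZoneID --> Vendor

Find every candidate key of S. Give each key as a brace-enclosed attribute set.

{ExpiryDate, SKU, ZoneID}

No FD produces {ExpiryDate, SKU, ZoneID}, so they must be in every candidate key.
{ExpiryDate, SKU, ZoneID} is a candidate key since {ExpiryDate, SKU, ZoneID}⁺ = {Aisle, ExpiryDate, SKU, Vendor, Weight, ZoneID} covers every attribute.
No smaller or unrelated set reaches every attribute, so there are no other keys.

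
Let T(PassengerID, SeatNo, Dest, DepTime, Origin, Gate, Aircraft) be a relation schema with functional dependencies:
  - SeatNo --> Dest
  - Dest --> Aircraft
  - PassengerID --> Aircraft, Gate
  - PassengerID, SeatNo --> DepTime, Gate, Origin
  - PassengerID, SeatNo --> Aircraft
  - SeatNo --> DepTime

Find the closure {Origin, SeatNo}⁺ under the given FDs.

Start with {Origin, SeatNo}.
SeatNo --> Dest applies; add {Dest} → now {Dest, Origin, SeatNo}.
Dest --> Aircraft applies; add {Aircraft} → now {Aircraft, Dest, Origin, SeatNo}.
SeatNo --> DepTime applies; add {DepTime} → now {Aircraft, DepTime, Dest, Origin, SeatNo}.
No further FD applies.

{Aircraft, DepTime, Dest, Origin, SeatNo}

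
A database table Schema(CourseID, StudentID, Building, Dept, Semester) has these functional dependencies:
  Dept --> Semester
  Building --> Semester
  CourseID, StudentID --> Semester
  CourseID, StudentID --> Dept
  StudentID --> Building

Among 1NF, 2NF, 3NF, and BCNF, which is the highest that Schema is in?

1NF

Candidate key: {CourseID, StudentID}. Prime attributes: {CourseID, StudentID}.
Dept --> Semester: {Dept}⁺ = {Dept, Semester}, which is not all of the attributes, so the left side is not a superkey — BCNF is violated.
Because {Semester} is non-prime and the left side of Dept --> Semester is not a superkey, the relation is not in 3NF.
The proper key subset {StudentID} of {CourseID, StudentID} determines non-prime {Building, Semester}, so the relation is not even in 2NF.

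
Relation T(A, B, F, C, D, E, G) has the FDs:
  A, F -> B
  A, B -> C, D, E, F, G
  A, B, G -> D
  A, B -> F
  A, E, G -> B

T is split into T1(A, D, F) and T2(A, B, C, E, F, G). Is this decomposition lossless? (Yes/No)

Yes

T1 ∩ T2 = {A, F}; its closure under F is {A, B, C, D, E, F, G}.
T1 is contained in that closure, so T1 ∩ T2 -> T1 holds and the join is lossless.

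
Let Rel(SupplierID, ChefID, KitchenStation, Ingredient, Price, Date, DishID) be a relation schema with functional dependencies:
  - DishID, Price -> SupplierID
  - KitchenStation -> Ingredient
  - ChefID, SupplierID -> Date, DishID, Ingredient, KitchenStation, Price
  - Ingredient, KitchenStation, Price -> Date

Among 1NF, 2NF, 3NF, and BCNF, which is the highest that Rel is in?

2NF

Candidate keys: {ChefID, DishID, Price}, {ChefID, SupplierID}. Prime attributes: {ChefID, DishID, Price, SupplierID}.
DishID, Price -> SupplierID breaks BCNF: {DishID, Price}⁺ = {DishID, Price, SupplierID}, so {DishID, Price} is not a superkey.
KitchenStation -> Ingredient determines the non-prime attribute {Ingredient} from a non-superkey — 3NF is violated.
No proper subset of a key has a non-prime attribute in its closure, so there is no partial dependency; 2NF holds.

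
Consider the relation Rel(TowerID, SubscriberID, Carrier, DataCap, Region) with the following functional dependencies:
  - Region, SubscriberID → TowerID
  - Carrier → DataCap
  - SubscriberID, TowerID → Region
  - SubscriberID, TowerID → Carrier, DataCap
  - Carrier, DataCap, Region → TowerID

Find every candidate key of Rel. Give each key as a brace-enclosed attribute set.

{Region, SubscriberID}, {SubscriberID, TowerID}

No FD produces {SubscriberID}, so it must be in every candidate key.
{Region, SubscriberID}⁺ = {Carrier, DataCap, Region, SubscriberID, TowerID} — all of the relation — so {Region, SubscriberID} is a candidate key.
{SubscriberID, TowerID}⁺ = {Carrier, DataCap, Region, SubscriberID, TowerID} — all of the relation — so {SubscriberID, TowerID} is a candidate key.
These are minimal and exhaustive — every other superkey contains one of them.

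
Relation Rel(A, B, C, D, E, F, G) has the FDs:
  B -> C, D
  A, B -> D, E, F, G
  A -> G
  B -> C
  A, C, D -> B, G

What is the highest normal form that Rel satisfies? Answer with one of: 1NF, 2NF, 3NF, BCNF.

Candidate keys: {A, B}, {A, C, D}. Prime attributes: {A, B, C, D}.
B -> C, D: {B}⁺ = {B, C, D}, which is not all of the attributes, so the left side is not a superkey — BCNF is violated.
A -> G has non-prime {G} on the right and a non-superkey on the left, so 3NF fails.
{A} is a proper subset of the key {A, B}, and {A}⁺ contains the non-prime attribute {G} — a partial dependency, so 2NF is violated.

1NF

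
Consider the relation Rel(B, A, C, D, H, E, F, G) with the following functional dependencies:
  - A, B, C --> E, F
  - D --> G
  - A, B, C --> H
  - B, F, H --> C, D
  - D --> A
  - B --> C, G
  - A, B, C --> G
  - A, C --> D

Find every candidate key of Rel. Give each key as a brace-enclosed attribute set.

{A, B}, {B, D}, {B, F, H}

Attributes never on any right-hand side: {B} — every candidate key must contain it.
Closure of {A, B} is {A, B, C, D, E, F, G, H}, the whole schema; {A, B} is a candidate key.
Closure of {B, D} is {A, B, C, D, E, F, G, H}, the whole schema; {B, D} is a candidate key.
Closure of {B, F, H} is {A, B, C, D, E, F, G, H}, the whole schema; {B, F, H} is a candidate key.
Any other superkey properly contains one of these, so there are no further candidate keys.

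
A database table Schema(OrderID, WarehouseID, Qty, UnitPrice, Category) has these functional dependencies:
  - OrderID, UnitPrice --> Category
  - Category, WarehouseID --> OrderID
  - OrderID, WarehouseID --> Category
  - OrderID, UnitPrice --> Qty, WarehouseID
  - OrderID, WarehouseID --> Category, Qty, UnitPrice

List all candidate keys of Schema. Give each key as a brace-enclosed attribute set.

{Category, WarehouseID}, {OrderID, UnitPrice}, {OrderID, WarehouseID}

Closure of {Category, WarehouseID} is {Category, OrderID, Qty, UnitPrice, WarehouseID}, the whole schema; {Category, WarehouseID} is a candidate key.
Closure of {OrderID, UnitPrice} is {Category, OrderID, Qty, UnitPrice, WarehouseID}, the whole schema; {OrderID, UnitPrice} is a candidate key.
Closure of {OrderID, WarehouseID} is {Category, OrderID, Qty, UnitPrice, WarehouseID}, the whole schema; {OrderID, WarehouseID} is a candidate key.
Any other superkey properly contains one of these, so there are no further candidate keys.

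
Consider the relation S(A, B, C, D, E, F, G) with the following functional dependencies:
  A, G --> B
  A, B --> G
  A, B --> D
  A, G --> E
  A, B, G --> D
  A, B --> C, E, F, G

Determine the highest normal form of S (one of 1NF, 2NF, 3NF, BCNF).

BCNF

Candidate keys: {A, B}, {A, G}. Prime attributes: {A, B, G}.
The left-hand side of every FD is a superkey, so BCNF is satisfied.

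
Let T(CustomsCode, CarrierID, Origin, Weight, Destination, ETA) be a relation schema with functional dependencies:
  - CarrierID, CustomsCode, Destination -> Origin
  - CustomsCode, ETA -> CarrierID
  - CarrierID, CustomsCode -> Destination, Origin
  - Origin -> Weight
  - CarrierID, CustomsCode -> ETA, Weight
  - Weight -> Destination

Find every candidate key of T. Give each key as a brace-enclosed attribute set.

{CarrierID, CustomsCode}, {CustomsCode, ETA}

Attributes never on any right-hand side: {CustomsCode} — every candidate key must contain it.
Closure of {CarrierID, CustomsCode} is {CarrierID, CustomsCode, Destination, ETA, Origin, Weight}, the whole schema; {CarrierID, CustomsCode} is a candidate key.
Closure of {CustomsCode, ETA} is {CarrierID, CustomsCode, Destination, ETA, Origin, Weight}, the whole schema; {CustomsCode, ETA} is a candidate key.
Any other superkey properly contains one of these, so there are no further candidate keys.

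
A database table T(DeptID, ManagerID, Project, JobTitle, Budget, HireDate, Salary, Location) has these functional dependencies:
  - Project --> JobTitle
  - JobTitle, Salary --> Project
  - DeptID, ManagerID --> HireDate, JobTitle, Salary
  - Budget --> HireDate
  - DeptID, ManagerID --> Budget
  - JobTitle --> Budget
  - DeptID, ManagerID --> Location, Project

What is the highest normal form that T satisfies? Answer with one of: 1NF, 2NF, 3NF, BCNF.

2NF

Candidate key: {DeptID, ManagerID}. Prime attributes: {DeptID, ManagerID}.
Project --> JobTitle breaks BCNF: {Project}⁺ = {Budget, HireDate, JobTitle, Project}, so {Project} is not a superkey.
Project --> JobTitle determines the non-prime attribute {JobTitle} from a non-superkey — 3NF is violated.
Checking every proper subset of each key, none determines a non-prime attribute — 2NF is satisfied.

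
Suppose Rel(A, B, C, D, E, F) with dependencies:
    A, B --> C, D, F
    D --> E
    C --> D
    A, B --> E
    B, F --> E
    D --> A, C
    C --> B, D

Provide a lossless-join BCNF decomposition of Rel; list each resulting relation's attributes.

{A, B, C, D, F}; {B, E, F}

Candidate keys of the original relation: {A, B}, {C}, {D}.
In {A, B, C, D, E, F}, {B, F} is not a superkey ({B, F}⁺ restricted to this set is {B, E, F}), so split on B, F --> E into {B, E, F} and {A, B, C, D, F}.
{B, E, F} has no BCNF violation.
{A, B, C, D, F} has no BCNF violation.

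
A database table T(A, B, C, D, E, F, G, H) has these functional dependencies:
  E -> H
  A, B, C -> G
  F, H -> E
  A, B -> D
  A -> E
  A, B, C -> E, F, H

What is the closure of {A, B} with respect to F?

{A, B, D, E, H}

Start with {A, B}.
A, B -> D applies; add {D} → now {A, B, D}.
A -> E applies; add {E} → now {A, B, D, E}.
E -> H applies; add {H} → now {A, B, D, E, H}.
No further FD applies.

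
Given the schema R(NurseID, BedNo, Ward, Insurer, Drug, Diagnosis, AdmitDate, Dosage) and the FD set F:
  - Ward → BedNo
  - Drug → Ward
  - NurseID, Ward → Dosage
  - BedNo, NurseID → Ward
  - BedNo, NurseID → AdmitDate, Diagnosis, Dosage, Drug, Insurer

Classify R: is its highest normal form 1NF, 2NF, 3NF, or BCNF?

Candidate keys: {BedNo, NurseID}, {Drug, NurseID}, {NurseID, Ward}. Prime attributes: {BedNo, Drug, NurseID, Ward}.
Ward → BedNo breaks BCNF: {Ward}⁺ = {BedNo, Ward}, so {Ward} is not a superkey.
But every attribute on its right side ({BedNo}) is prime, and the same holds for every other non-superkey FD, so 3NF still holds.

3NF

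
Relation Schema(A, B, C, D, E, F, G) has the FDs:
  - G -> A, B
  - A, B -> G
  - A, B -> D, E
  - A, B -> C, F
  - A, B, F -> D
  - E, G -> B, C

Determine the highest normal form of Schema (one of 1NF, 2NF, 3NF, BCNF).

BCNF

Candidate keys: {A, B}, {G}. Prime attributes: {A, B, G}.
Every FD has a superkey on the left, so the relation is in BCNF.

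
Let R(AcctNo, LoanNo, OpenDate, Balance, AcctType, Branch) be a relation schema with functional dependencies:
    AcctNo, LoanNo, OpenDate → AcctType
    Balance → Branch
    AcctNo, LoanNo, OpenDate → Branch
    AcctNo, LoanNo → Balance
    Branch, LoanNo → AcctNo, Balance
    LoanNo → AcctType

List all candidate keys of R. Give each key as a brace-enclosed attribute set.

{LoanNo, OpenDate} never appear on the right of any FD, so every key must include all of them.
Closure of {AcctNo, LoanNo, OpenDate} is {AcctNo, AcctType, Balance, Branch, LoanNo, OpenDate}, the whole schema; {AcctNo, LoanNo, OpenDate} is a candidate key.
Closure of {Balance, LoanNo, OpenDate} is {AcctNo, AcctType, Balance, Branch, LoanNo, OpenDate}, the whole schema; {Balance, LoanNo, OpenDate} is a candidate key.
Closure of {Branch, LoanNo, OpenDate} is {AcctNo, AcctType, Balance, Branch, LoanNo, OpenDate}, the whole schema; {Branch, LoanNo, OpenDate} is a candidate key.
No proper subset of any of these is a key, and no other minimal superkey exists.

{AcctNo, LoanNo, OpenDate}, {Balance, LoanNo, OpenDate}, {Branch, LoanNo, OpenDate}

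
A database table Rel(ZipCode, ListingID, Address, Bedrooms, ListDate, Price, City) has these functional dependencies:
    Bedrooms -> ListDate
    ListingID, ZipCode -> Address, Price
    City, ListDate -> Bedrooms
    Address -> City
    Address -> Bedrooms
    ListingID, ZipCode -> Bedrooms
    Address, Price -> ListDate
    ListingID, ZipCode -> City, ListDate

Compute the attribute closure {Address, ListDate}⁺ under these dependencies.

{Address, Bedrooms, City, ListDate}

Start with {Address, ListDate}.
Address -> City applies; add {City} → now {Address, City, ListDate}.
Address -> Bedrooms applies; add {Bedrooms} → now {Address, Bedrooms, City, ListDate}.
No further FD applies.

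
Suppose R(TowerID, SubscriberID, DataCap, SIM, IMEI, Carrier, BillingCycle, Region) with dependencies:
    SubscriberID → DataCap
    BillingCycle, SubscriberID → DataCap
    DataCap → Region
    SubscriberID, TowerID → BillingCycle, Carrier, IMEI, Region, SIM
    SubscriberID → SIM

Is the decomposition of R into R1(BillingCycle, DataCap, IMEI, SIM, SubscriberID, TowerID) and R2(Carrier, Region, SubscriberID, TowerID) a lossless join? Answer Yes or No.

Yes

Common attributes: {SubscriberID, TowerID}; their closure is {BillingCycle, Carrier, DataCap, IMEI, Region, SIM, SubscriberID, TowerID}.
Since R1 ⊆ {BillingCycle, Carrier, DataCap, IMEI, Region, SIM, SubscriberID, TowerID}, the intersection is a superkey of R1; the decomposition is lossless.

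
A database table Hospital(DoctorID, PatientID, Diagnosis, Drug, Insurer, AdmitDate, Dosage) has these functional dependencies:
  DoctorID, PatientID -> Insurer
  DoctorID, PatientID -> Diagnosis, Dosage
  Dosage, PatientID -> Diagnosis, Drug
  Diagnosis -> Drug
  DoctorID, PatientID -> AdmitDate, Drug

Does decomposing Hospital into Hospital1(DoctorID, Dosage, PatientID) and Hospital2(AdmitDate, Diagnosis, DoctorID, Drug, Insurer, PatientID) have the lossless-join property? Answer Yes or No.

Common attributes: {DoctorID, PatientID}; their closure is {AdmitDate, Diagnosis, DoctorID, Dosage, Drug, Insurer, PatientID}.
Hospital1 is contained in that closure, so Hospital1 ∩ Hospital2 -> Hospital1 holds and the join is lossless.

Yes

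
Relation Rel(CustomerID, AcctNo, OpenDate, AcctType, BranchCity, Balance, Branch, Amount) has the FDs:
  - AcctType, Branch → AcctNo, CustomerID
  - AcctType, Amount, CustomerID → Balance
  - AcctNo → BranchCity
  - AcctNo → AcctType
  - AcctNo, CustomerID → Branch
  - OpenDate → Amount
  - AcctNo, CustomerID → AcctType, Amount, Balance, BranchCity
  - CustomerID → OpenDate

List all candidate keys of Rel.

Closure of {AcctNo, Branch} is {AcctNo, AcctType, Amount, Balance, Branch, BranchCity, CustomerID, OpenDate}, the whole schema; {AcctNo, Branch} is a candidate key.
Closure of {AcctNo, CustomerID} is {AcctNo, AcctType, Amount, Balance, Branch, BranchCity, CustomerID, OpenDate}, the whole schema; {AcctNo, CustomerID} is a candidate key.
Closure of {AcctType, Branch} is {AcctNo, AcctType, Amount, Balance, Branch, BranchCity, CustomerID, OpenDate}, the whole schema; {AcctType, Branch} is a candidate key.
No proper subset of any of these is a key, and no other minimal superkey exists.

{AcctNo, Branch}, {AcctNo, CustomerID}, {AcctType, Branch}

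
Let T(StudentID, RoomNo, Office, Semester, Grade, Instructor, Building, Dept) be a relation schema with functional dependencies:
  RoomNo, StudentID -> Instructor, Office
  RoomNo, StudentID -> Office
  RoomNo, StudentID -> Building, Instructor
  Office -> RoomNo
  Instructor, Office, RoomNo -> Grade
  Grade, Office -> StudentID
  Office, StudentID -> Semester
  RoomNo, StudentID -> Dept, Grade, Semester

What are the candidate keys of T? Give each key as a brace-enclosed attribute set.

{Grade, Office}⁺ = {Building, Dept, Grade, Instructor, Office, RoomNo, Semester, StudentID}, which is every attribute, so {Grade, Office} is a candidate key.
{Instructor, Office}⁺ = {Building, Dept, Grade, Instructor, Office, RoomNo, Semester, StudentID}, which is every attribute, so {Instructor, Office} is a candidate key.
{Office, StudentID}⁺ = {Building, Dept, Grade, Instructor, Office, RoomNo, Semester, StudentID}, which is every attribute, so {Office, StudentID} is a candidate key.
{RoomNo, StudentID}⁺ = {Building, Dept, Grade, Instructor, Office, RoomNo, Semester, StudentID}, which is every attribute, so {RoomNo, StudentID} is a candidate key.
Any other superkey properly contains one of these, so there are no further candidate keys.

{Grade, Office}, {Instructor, Office}, {Office, StudentID}, {RoomNo, StudentID}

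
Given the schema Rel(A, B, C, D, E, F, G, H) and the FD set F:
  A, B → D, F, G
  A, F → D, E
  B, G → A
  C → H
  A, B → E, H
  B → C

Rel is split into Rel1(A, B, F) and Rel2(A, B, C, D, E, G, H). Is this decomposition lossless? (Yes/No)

Yes

The shared attributes are {A, B} and {A, B}⁺ = {A, B, C, D, E, F, G, H}.
Since Rel1 ⊆ {A, B, C, D, E, F, G, H}, the intersection is a superkey of Rel1; the decomposition is lossless.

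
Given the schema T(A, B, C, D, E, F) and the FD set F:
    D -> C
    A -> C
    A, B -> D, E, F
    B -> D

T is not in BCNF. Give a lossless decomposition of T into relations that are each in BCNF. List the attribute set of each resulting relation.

Candidate key of the original relation: {A, B}.
In {A, B, C, D, E, F}, {D} is not a superkey ({D}⁺ restricted to this set is {C, D}), so split on D -> C into {C, D} and {A, B, D, E, F}.
{C, D} is in BCNF.
In {A, B, D, E, F}, {B} is not a superkey ({B}⁺ restricted to this set is {B, D}), so split on B -> D into {B, D} and {A, B, E, F}.
{B, D} is in BCNF.
{A, B, E, F} is in BCNF.

{A, B, E, F}; {B, D}; {C, D}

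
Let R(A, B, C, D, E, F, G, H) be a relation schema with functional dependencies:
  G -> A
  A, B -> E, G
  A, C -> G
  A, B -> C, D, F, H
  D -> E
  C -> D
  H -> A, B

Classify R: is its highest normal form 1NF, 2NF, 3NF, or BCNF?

2NF

Candidate keys: {A, B}, {B, G}, {H}. Prime attributes: {A, B, G, H}.
G -> A: {G}⁺ = {A, G}, which is not all of the attributes, so the left side is not a superkey — BCNF is violated.
D -> E has non-prime {E} on the right and a non-superkey on the left, so 3NF fails.
No non-prime attribute depends on a proper subset of any candidate key, so 2NF holds.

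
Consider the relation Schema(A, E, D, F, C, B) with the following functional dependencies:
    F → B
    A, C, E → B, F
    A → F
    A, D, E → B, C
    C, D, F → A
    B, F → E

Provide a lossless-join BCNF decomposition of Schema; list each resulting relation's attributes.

{A, C, D}; {A, F}; {B, E, F}

Candidate keys of the original relation: {A, D}, {C, D, F}.
{A, B, C, D, E, F}: {F} determines {B, E, F} here but is not a superkey — split on F → B, E, giving {B, E, F} and {A, C, D, F}.
{B, E, F} is in BCNF.
{A, C, D, F}: {A} determines {A, F} here but is not a superkey — split on A → F, giving {A, F} and {A, C, D}.
{A, F} is in BCNF.
{A, C, D} is in BCNF.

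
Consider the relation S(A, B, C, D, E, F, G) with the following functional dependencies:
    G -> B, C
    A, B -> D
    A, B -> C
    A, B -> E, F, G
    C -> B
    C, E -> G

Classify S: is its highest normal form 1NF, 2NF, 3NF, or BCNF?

3NF

Candidate keys: {A, B}, {A, C}, {A, G}. Prime attributes: {A, B, C, G}.
G -> B, C breaks BCNF: {G}⁺ = {B, C, G}, so {G} is not a superkey.
Since {B, C} ⊆ prime attributes and every other non-superkey FD also has a prime right side, the schema is in 3NF.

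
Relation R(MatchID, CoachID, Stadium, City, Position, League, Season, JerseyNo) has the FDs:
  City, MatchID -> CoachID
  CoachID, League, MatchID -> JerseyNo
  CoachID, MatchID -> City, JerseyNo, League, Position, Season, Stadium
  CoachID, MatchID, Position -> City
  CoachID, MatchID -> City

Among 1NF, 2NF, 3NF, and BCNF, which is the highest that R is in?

Candidate keys: {City, MatchID}, {CoachID, MatchID}. Prime attributes: {City, CoachID, MatchID}.
The left-hand side of every FD is a superkey, so BCNF is satisfied.

BCNF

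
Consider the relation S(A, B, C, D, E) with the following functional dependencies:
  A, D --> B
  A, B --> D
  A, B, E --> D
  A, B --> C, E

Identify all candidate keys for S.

No FD produces {A}, so it must be in every candidate key.
Closure of {A, B} is {A, B, C, D, E}, the whole schema; {A, B} is a candidate key.
Closure of {A, D} is {A, B, C, D, E}, the whole schema; {A, D} is a candidate key.
These are minimal and exhaustive — every other superkey contains one of them.

{A, B}, {A, D}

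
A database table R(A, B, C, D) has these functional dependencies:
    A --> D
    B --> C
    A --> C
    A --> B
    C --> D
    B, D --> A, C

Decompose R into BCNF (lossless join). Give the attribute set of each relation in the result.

{A, B, C}; {C, D}

Candidate keys of the original relation: {A}, {B}.
{A, B, C, D}: {C} determines {C, D} here but is not a superkey — split on C --> D, giving {C, D} and {A, B, C}.
{C, D} is in BCNF.
{A, B, C} is in BCNF.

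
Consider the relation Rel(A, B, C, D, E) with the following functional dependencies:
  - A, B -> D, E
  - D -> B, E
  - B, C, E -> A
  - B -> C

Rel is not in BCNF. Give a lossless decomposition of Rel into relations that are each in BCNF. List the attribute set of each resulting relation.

{A, B, D, E}; {B, C}

Candidate keys of the original relation: {A, B}, {B, E}, {D}.
Within {A, B, C, D, E}: {B}⁺ ∩ {A, B, C, D, E} = {B, C}, not the whole set, so B -> C violates BCNF; decompose into {B, C} and {A, B, D, E}.
{B, C}: every determinant is a superkey — BCNF.
{A, B, D, E}: every determinant is a superkey — BCNF.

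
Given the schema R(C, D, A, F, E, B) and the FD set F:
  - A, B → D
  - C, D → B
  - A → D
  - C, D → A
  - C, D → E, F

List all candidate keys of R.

{A, C}, {C, D}

No FD produces {C}, so it must be in every candidate key.
{A, C}⁺ = {A, B, C, D, E, F}, which is every attribute, so {A, C} is a candidate key.
{C, D}⁺ = {A, B, C, D, E, F}, which is every attribute, so {C, D} is a candidate key.
Any other superkey properly contains one of these, so there are no further candidate keys.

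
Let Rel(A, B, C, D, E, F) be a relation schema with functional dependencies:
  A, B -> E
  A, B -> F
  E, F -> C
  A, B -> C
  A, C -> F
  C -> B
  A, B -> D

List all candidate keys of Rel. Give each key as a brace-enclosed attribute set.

No FD produces {A}, so it must be in every candidate key.
{A, B}⁺ = {A, B, C, D, E, F} — all of the relation — so {A, B} is a candidate key.
{A, C}⁺ = {A, B, C, D, E, F} — all of the relation — so {A, C} is a candidate key.
{A, E, F}⁺ = {A, B, C, D, E, F} — all of the relation — so {A, E, F} is a candidate key.
No proper subset of any of these is a key, and no other minimal superkey exists.

{A, B}, {A, C}, {A, E, F}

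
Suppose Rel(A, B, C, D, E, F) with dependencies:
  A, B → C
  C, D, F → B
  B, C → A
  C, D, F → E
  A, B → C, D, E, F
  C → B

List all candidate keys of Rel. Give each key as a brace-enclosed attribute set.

{A, B}, {C}

{C}⁺ = {A, B, C, D, E, F}, which is every attribute, so {C} is a candidate key.
{A, B}⁺ = {A, B, C, D, E, F}, which is every attribute, so {A, B} is a candidate key.
Any other superkey properly contains one of these, so there are no further candidate keys.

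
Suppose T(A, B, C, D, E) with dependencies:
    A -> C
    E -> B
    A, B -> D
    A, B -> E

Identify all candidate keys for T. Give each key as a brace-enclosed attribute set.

{A, B}, {A, E}

Attributes never on any right-hand side: {A} — every candidate key must contain it.
{A, B}⁺ = {A, B, C, D, E}, which is every attribute, so {A, B} is a candidate key.
{A, E}⁺ = {A, B, C, D, E}, which is every attribute, so {A, E} is a candidate key.
No proper subset of any of these is a key, and no other minimal superkey exists.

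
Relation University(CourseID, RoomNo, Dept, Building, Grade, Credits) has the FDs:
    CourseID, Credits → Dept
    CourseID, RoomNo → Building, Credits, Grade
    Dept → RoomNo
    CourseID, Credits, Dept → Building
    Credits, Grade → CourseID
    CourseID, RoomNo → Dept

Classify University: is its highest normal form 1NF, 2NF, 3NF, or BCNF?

3NF

Candidate keys: {CourseID, Credits}, {CourseID, Dept}, {CourseID, RoomNo}, {Credits, Grade}. Prime attributes: {CourseID, Credits, Dept, Grade, RoomNo}.
For Dept → RoomNo we have {Dept}⁺ = {Dept, RoomNo}; {Dept} is not a superkey, so BCNF fails.
Its right-hand attributes {RoomNo} are all prime, as are those of every other non-superkey FD — the relation is in 3NF.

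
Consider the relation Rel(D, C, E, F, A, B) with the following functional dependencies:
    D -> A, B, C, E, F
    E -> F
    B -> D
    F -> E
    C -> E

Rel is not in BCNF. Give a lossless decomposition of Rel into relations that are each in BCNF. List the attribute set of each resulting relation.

Candidate keys of the original relation: {B}, {D}.
{A, B, C, D, E, F}: {E} determines {E, F} here but is not a superkey — split on E -> F, giving {E, F} and {A, B, C, D, E}.
{E, F} is in BCNF.
{A, B, C, D, E}: {C} determines {C, E} here but is not a superkey — split on C -> E, giving {C, E} and {A, B, C, D}.
{C, E} is in BCNF.
{A, B, C, D} is in BCNF.

{A, B, C, D}; {C, E}; {E, F}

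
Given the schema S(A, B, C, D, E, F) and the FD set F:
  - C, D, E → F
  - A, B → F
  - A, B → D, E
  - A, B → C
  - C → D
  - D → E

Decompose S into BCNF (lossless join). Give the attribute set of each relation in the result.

Candidate key of the original relation: {A, B}.
In {A, B, C, D, E, F}, {C, D, E} is not a superkey ({C, D, E}⁺ restricted to this set is {C, D, E, F}), so split on C, D, E → F into {C, D, E, F} and {A, B, C, D, E}.
In {C, D, E, F}, {D} is not a superkey ({D}⁺ restricted to this set is {D, E}), so split on D → E into {D, E} and {C, D, F}.
{D, E} has no BCNF violation.
{C, D, F} has no BCNF violation.
In {A, B, C, D, E}, {C} is not a superkey ({C}⁺ restricted to this set is {C, D, E}), so split on C → D, E into {C, D, E} and {A, B, C}.
In {C, D, E}, {D} is not a superkey ({D}⁺ restricted to this set is {D, E}), so split on D → E into {D, E} and {C, D}.
{D, E} has no BCNF violation.
{C, D} has no BCNF violation.
{A, B, C} has no BCNF violation.

{A, B, C}; {C, D, F}; {D, E}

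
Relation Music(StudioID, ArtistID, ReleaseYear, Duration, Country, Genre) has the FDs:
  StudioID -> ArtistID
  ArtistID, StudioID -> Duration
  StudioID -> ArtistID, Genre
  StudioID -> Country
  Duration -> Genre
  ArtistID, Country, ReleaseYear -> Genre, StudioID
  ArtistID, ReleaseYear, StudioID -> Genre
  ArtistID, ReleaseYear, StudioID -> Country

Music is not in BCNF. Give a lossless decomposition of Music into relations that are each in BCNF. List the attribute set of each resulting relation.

Candidate keys of the original relation: {ArtistID, Country, ReleaseYear}, {ReleaseYear, StudioID}.
In {ArtistID, Country, Duration, Genre, ReleaseYear, StudioID}, {StudioID} is not a superkey ({StudioID}⁺ restricted to this set is {ArtistID, Country, Duration, Genre, StudioID}), so split on StudioID -> ArtistID, Country, Duration, Genre into {ArtistID, Country, Duration, Genre, StudioID} and {ReleaseYear, StudioID}.
In {ArtistID, Country, Duration, Genre, StudioID}, {Duration} is not a superkey ({Duration}⁺ restricted to this set is {Duration, Genre}), so split on Duration -> Genre into {Duration, Genre} and {ArtistID, Country, Duration, StudioID}.
{Duration, Genre}: every determinant is a superkey — BCNF.
{ArtistID, Country, Duration, StudioID}: every determinant is a superkey — BCNF.
{ReleaseYear, StudioID}: every determinant is a superkey — BCNF.

{ArtistID, Country, Duration, StudioID}; {Duration, Genre}; {ReleaseYear, StudioID}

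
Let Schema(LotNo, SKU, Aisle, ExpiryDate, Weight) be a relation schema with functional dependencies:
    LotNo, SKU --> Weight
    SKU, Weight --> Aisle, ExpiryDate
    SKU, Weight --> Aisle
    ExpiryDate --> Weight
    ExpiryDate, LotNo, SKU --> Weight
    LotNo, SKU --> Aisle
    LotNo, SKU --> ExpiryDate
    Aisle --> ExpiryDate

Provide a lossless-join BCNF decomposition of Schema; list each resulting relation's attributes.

{Aisle, ExpiryDate}; {Aisle, SKU}; {ExpiryDate, Weight}; {LotNo, SKU, Weight}

Candidate key of the original relation: {LotNo, SKU}.
In {Aisle, ExpiryDate, LotNo, SKU, Weight}, {SKU, Weight} is not a superkey ({SKU, Weight}⁺ restricted to this set is {Aisle, ExpiryDate, SKU, Weight}), so split on SKU, Weight --> Aisle, ExpiryDate into {Aisle, ExpiryDate, SKU, Weight} and {LotNo, SKU, Weight}.
In {Aisle, ExpiryDate, SKU, Weight}, {ExpiryDate} is not a superkey ({ExpiryDate}⁺ restricted to this set is {ExpiryDate, Weight}), so split on ExpiryDate --> Weight into {ExpiryDate, Weight} and {Aisle, ExpiryDate, SKU}.
{ExpiryDate, Weight} has no BCNF violation.
In {Aisle, ExpiryDate, SKU}, {Aisle} is not a superkey ({Aisle}⁺ restricted to this set is {Aisle, ExpiryDate}), so split on Aisle --> ExpiryDate into {Aisle, ExpiryDate} and {Aisle, SKU}.
{Aisle, ExpiryDate} has no BCNF violation.
{Aisle, SKU} has no BCNF violation.
{LotNo, SKU, Weight} has no BCNF violation.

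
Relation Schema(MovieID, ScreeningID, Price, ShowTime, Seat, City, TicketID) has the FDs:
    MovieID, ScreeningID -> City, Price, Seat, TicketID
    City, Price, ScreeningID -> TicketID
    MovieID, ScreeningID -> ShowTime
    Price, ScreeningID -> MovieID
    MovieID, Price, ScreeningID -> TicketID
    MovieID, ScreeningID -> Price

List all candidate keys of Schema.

{ScreeningID} never appears on the right of any FD, so every key must include it.
{MovieID, ScreeningID} is a candidate key since {MovieID, ScreeningID}⁺ = {City, MovieID, Price, ScreeningID, Seat, ShowTime, TicketID} covers every attribute.
{Price, ScreeningID} is a candidate key since {Price, ScreeningID}⁺ = {City, MovieID, Price, ScreeningID, Seat, ShowTime, TicketID} covers every attribute.
Any other superkey properly contains one of these, so there are no further candidate keys.

{MovieID, ScreeningID}, {Price, ScreeningID}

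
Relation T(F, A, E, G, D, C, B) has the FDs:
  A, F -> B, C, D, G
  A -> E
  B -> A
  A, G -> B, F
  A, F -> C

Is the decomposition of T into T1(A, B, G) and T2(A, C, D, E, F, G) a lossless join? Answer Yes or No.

Common attributes: {A, G}; their closure is {A, B, C, D, E, F, G}.
T1 is contained in that closure, so T1 ∩ T2 -> T1 holds and the join is lossless.

Yes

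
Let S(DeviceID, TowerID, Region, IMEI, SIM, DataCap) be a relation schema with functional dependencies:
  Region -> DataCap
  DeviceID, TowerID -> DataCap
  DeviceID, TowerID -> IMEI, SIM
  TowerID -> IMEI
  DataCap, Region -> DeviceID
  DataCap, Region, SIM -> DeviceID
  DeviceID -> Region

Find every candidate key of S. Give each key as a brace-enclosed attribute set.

{DeviceID, TowerID}, {Region, TowerID}

{TowerID} never appears on the right of any FD, so every key must include it.
Closure of {DeviceID, TowerID} is {DataCap, DeviceID, IMEI, Region, SIM, TowerID}, the whole schema; {DeviceID, TowerID} is a candidate key.
Closure of {Region, TowerID} is {DataCap, DeviceID, IMEI, Region, SIM, TowerID}, the whole schema; {Region, TowerID} is a candidate key.
No proper subset of any of these is a key, and no other minimal superkey exists.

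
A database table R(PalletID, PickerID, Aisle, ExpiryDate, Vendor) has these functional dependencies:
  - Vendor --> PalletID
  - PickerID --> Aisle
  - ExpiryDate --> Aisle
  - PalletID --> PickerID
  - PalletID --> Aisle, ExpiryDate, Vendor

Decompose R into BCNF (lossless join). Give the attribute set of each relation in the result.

Candidate keys of the original relation: {PalletID}, {Vendor}.
Within {Aisle, ExpiryDate, PalletID, PickerID, Vendor}: {PickerID}⁺ ∩ {Aisle, ExpiryDate, PalletID, PickerID, Vendor} = {Aisle, PickerID}, not the whole set, so PickerID --> Aisle violates BCNF; decompose into {Aisle, PickerID} and {ExpiryDate, PalletID, PickerID, Vendor}.
{Aisle, PickerID} has no BCNF violation.
{ExpiryDate, PalletID, PickerID, Vendor} has no BCNF violation.

{Aisle, PickerID}; {ExpiryDate, PalletID, PickerID, Vendor}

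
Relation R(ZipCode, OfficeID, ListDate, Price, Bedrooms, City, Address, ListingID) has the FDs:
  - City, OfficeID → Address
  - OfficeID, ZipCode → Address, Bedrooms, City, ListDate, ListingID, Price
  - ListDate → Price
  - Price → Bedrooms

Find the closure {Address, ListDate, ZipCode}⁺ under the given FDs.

Start with {Address, ListDate, ZipCode}.
ListDate → Price applies; add {Price} → now {Address, ListDate, Price, ZipCode}.
Price → Bedrooms applies; add {Bedrooms} → now {Address, Bedrooms, ListDate, Price, ZipCode}.
No further FD applies.

{Address, Bedrooms, ListDate, Price, ZipCode}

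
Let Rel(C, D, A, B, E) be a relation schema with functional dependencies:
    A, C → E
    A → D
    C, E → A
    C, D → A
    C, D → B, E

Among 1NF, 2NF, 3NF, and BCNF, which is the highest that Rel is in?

Candidate keys: {A, C}, {C, D}, {C, E}. Prime attributes: {A, C, D, E}.
A → D breaks BCNF: {A}⁺ = {A, D}, so {A} is not a superkey.
Its right-hand attributes {D} are all prime, as are those of every other non-superkey FD — the relation is in 3NF.

3NF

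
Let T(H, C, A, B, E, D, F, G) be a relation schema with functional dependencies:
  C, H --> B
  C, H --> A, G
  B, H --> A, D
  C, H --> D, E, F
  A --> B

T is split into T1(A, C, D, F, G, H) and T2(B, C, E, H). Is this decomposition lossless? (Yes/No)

Yes

T1 ∩ T2 = {C, H}; its closure under F is {A, B, C, D, E, F, G, H}.
T1 is contained in that closure, so T1 ∩ T2 --> T1 holds and the join is lossless.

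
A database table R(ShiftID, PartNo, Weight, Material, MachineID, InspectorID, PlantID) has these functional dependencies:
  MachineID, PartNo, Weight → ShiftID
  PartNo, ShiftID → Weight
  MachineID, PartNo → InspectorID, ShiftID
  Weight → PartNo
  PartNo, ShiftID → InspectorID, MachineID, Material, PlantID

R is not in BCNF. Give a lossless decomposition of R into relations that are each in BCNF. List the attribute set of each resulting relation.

Candidate keys of the original relation: {MachineID, PartNo}, {MachineID, Weight}, {PartNo, ShiftID}, {ShiftID, Weight}.
{InspectorID, MachineID, Material, PartNo, PlantID, ShiftID, Weight}: {Weight} determines {PartNo, Weight} here but is not a superkey — split on Weight → PartNo, giving {PartNo, Weight} and {InspectorID, MachineID, Material, PlantID, ShiftID, Weight}.
{PartNo, Weight} is in BCNF.
{InspectorID, MachineID, Material, PlantID, ShiftID, Weight} is in BCNF.

{InspectorID, MachineID, Material, PlantID, ShiftID, Weight}; {PartNo, Weight}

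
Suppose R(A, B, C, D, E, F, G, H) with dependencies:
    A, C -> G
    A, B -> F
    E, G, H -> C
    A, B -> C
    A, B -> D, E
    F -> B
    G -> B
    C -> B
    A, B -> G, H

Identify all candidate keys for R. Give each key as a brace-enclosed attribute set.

{A, B}, {A, C}, {A, F}, {A, G}

Attributes never on any right-hand side: {A} — every candidate key must contain it.
{A, B}⁺ = {A, B, C, D, E, F, G, H}, which is every attribute, so {A, B} is a candidate key.
{A, C}⁺ = {A, B, C, D, E, F, G, H}, which is every attribute, so {A, C} is a candidate key.
{A, F}⁺ = {A, B, C, D, E, F, G, H}, which is every attribute, so {A, F} is a candidate key.
{A, G}⁺ = {A, B, C, D, E, F, G, H}, which is every attribute, so {A, G} is a candidate key.
Any other superkey properly contains one of these, so there are no further candidate keys.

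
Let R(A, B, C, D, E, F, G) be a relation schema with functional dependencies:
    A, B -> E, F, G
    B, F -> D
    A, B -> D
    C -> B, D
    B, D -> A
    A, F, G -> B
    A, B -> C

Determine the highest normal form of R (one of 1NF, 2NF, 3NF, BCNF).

BCNF

Candidate keys: {A, B}, {A, F, G}, {B, D}, {B, F}, {C}. Prime attributes: {A, B, C, D, F, G}.
Each dependency's left side is a superkey — BCNF holds.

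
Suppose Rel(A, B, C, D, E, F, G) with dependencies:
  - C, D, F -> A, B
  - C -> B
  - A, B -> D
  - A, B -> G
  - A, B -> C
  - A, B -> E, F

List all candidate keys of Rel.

{A, B} is a candidate key since {A, B}⁺ = {A, B, C, D, E, F, G} covers every attribute.
{A, C} is a candidate key since {A, C}⁺ = {A, B, C, D, E, F, G} covers every attribute.
{C, D, F} is a candidate key since {C, D, F}⁺ = {A, B, C, D, E, F, G} covers every attribute.
Any other superkey properly contains one of these, so there are no further candidate keys.

{A, B}, {A, C}, {C, D, F}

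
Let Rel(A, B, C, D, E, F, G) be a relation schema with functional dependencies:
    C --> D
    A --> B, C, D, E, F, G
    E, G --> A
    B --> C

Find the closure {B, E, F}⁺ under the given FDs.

Start with {B, E, F}.
B --> C applies; add {C} → now {B, C, E, F}.
C --> D applies; add {D} → now {B, C, D, E, F}.
No further FD applies.

{B, C, D, E, F}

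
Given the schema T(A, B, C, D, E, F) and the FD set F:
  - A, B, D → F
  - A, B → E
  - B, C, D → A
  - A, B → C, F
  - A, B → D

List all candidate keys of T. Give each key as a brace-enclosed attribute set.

Attributes never on any right-hand side: {B} — every candidate key must contain it.
Closure of {A, B} is {A, B, C, D, E, F}, the whole schema; {A, B} is a candidate key.
Closure of {B, C, D} is {A, B, C, D, E, F}, the whole schema; {B, C, D} is a candidate key.
No proper subset of any of these is a key, and no other minimal superkey exists.

{A, B}, {B, C, D}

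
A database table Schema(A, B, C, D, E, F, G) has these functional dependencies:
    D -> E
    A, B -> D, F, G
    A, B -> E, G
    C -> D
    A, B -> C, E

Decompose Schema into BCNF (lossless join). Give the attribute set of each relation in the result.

Candidate key of the original relation: {A, B}.
{A, B, C, D, E, F, G}: {D} determines {D, E} here but is not a superkey — split on D -> E, giving {D, E} and {A, B, C, D, F, G}.
{D, E} has no BCNF violation.
{A, B, C, D, F, G}: {C} determines {C, D} here but is not a superkey — split on C -> D, giving {C, D} and {A, B, C, F, G}.
{C, D} has no BCNF violation.
{A, B, C, F, G} has no BCNF violation.

{A, B, C, F, G}; {C, D}; {D, E}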